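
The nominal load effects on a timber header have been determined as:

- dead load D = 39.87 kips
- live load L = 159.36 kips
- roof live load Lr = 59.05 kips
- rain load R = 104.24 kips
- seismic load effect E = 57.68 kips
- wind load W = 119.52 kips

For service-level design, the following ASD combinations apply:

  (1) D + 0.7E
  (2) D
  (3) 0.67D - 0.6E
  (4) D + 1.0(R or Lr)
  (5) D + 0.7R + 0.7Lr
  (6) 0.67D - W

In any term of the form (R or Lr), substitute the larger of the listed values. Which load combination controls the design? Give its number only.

(R or Lr) → R = 104.24 kips.
(1) 1.0(39.87) + 0.7(57.68) = 39.87 + 40.38 = 80.25
(2) 1.0(39.87) = 39.87
(3) 0.67(39.87) - 0.6(57.68) = 26.71 - 34.61 = -7.90
(4) 1.0(39.87) + 1.0(104.24) = 39.87 + 104.24 = 144.11
(5) 1.0(39.87) + 0.7(104.24) + 0.7(59.05) = 154.17
(6) 0.67(39.87) - 1.0(119.52) = 26.71 - 119.52 = -92.81
The largest value is 154.17 kips from combination 5.

Combination 5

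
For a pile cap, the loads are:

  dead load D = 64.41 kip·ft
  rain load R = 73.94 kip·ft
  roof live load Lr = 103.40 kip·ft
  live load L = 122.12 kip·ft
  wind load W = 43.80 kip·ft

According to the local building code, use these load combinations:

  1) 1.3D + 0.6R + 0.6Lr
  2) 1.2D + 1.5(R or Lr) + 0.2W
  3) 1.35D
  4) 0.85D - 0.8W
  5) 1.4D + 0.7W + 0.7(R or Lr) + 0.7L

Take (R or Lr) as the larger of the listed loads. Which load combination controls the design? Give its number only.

(R or Lr) → Lr = 103.40 kip·ft.
1) 1.3(64.41) + 0.6(73.94) + 0.6(103.40) = 190.14
2) 1.2(64.41) + 1.5(103.40) + 0.2(43.80) = 77.29 + 155.10 + 8.76 = 241.15
3) 1.35(64.41) = 86.95
4) 0.85(64.41) - 0.8(43.80) = 54.75 - 35.04 = 19.71
5) 1.4(64.41) + 0.7(43.80) + 0.7(103.40) + 0.7(122.12) = 278.70
The largest value is 278.70 kip·ft from combination 5.

Combination 5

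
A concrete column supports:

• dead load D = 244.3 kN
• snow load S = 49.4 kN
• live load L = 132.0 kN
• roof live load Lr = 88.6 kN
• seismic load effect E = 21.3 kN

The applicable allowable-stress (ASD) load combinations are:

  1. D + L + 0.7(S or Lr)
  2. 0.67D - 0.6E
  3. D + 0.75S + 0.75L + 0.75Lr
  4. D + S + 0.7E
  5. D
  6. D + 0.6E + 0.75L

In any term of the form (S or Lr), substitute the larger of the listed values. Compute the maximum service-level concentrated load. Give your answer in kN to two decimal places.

446.80 kN

(S or Lr) → Lr = 88.6 kN.
1. 1.0(244.3) + 1.0(132.0) + 0.7(88.6) = 244.30 + 132.00 + 62.02 = 438.32
2. 0.67(244.3) - 0.6(21.3) = 163.68 - 12.78 = 150.90
3. 1.0(244.3) + 0.75(49.4) + 0.75(132.0) + 0.75(88.6) = 244.30 + 37.05 + 99.00 + 66.45 = 446.80
4. 1.0(244.3) + 1.0(49.4) + 0.7(21.3) = 244.30 + 49.40 + 14.91 = 308.61
5. 1.0(244.3) = 244.30
6. 1.0(244.3) + 0.6(21.3) + 0.75(132.0) = 244.30 + 12.78 + 99.00 = 356.08
Combination 3 governs: P = 446.80 kN.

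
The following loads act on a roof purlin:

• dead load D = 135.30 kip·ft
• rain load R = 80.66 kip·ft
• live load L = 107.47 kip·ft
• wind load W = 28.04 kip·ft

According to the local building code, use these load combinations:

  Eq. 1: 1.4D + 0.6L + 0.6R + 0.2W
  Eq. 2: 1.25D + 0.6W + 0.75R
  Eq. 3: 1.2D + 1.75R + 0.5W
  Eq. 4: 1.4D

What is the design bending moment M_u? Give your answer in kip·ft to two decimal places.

Eq. 1: 1.4(135.30) + 0.6(107.47) + 0.6(80.66) + 0.2(28.04) = 307.91
Eq. 2: 1.25(135.30) + 0.6(28.04) + 0.75(80.66) = 246.44
Eq. 3: 1.2(135.30) + 1.75(80.66) + 0.5(28.04) = 317.54
Eq. 4: 1.4(135.30) = 189.42
The controlling combination is 3, giving 317.54 kip·ft.

317.54 kip·ft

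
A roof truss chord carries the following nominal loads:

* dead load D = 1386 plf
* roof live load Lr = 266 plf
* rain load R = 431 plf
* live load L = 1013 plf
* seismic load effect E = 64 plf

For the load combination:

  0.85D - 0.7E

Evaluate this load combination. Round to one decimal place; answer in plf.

1133.3 plf

0.85(1386) - 0.7(64) = 1178.1 - 44.8 = 1133.3
w_u = 1133.3 plf.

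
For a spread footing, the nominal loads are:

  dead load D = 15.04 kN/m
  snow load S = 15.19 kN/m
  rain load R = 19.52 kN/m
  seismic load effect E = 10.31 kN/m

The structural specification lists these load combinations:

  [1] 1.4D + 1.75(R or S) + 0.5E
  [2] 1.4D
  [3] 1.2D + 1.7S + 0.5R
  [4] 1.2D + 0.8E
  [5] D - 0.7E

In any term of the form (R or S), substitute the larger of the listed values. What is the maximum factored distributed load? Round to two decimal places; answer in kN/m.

(R or S) → R = 19.52 kN/m.
[1] 1.4(15.04) + 1.75(19.52) + 0.5(10.31) = 60.37
[2] 1.4(15.04) = 21.06
[3] 1.2(15.04) + 1.7(15.19) + 0.5(19.52) = 18.05 + 25.82 + 9.76 = 53.63
[4] 1.2(15.04) + 0.8(10.31) = 18.05 + 8.25 = 26.30
[5] 1.0(15.04) - 0.7(10.31) = 15.04 - 7.22 = 7.82
Maximum is from combination 1.

60.37 kN/m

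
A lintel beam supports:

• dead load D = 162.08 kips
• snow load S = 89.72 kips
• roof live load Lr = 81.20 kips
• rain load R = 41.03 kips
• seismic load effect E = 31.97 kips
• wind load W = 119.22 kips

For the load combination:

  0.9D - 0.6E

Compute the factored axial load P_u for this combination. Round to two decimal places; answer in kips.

126.69 kips

0.9(162.08) - 0.6(31.97) = 145.87 - 19.18 = 126.69
P_u = 126.69 kips.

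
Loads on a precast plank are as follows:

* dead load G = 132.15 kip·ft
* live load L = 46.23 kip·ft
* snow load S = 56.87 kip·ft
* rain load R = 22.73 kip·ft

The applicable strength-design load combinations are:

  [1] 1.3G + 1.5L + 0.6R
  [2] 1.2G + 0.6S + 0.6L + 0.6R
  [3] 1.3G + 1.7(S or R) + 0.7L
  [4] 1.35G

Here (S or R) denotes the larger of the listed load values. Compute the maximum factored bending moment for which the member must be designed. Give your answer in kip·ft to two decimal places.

(S or R) → S = 56.87 kip·ft.
[1] 1.3(132.15) + 1.5(46.23) + 0.6(22.73) = 254.78
[2] 1.2(132.15) + 0.6(56.87) + 0.6(46.23) + 0.6(22.73) = 158.58 + 34.12 + 27.74 + 13.64 = 234.08
[3] 1.3(132.15) + 1.7(56.87) + 0.7(46.23) = 171.80 + 96.68 + 32.36 = 300.84
[4] 1.35(132.15) = 178.40
The controlling combination is 3, giving 300.84 kip·ft.

300.84 kip·ft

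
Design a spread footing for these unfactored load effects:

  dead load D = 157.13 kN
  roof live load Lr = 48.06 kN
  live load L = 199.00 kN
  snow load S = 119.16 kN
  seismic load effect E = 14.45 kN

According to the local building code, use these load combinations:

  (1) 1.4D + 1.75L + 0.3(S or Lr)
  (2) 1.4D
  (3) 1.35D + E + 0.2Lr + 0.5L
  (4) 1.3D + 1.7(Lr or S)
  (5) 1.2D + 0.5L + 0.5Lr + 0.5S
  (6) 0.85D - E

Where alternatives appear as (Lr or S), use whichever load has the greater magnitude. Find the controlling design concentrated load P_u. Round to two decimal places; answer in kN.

603.98 kN

(S or Lr) → S = 119.16 kN; (Lr or S) → S = 119.16 kN.
(1) 1.4(157.13) + 1.75(199.00) + 0.3(119.16) = 219.98 + 348.25 + 35.75 = 603.98
(2) 1.4(157.13) = 219.98
(3) 1.35(157.13) + 1.0(14.45) + 0.2(48.06) + 0.5(199.00) = 212.13 + 14.45 + 9.61 + 99.50 = 335.69
(4) 1.3(157.13) + 1.7(119.16) = 204.27 + 202.57 = 406.84
(5) 1.2(157.13) + 0.5(199.00) + 0.5(48.06) + 0.5(119.16) = 188.56 + 99.50 + 24.03 + 59.58 = 371.67
(6) 0.85(157.13) - 1.0(14.45) = 133.56 - 14.45 = 119.11
Maximum is from combination 1.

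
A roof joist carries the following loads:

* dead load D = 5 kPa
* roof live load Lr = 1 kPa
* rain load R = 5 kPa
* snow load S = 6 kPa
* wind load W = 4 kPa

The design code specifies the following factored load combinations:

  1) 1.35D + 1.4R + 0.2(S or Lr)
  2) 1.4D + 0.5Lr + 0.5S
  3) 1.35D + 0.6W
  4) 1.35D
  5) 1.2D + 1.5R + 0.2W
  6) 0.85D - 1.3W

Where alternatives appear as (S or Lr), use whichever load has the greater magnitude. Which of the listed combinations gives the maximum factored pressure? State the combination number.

(S or Lr) → S = 6 kPa.
1) 1.35(5) + 1.4(5) + 0.2(6) = 6.75 + 7.00 + 1.20 = 14.95
2) 1.4(5) + 0.5(1) + 0.5(6) = 7.00 + 0.50 + 3.00 = 10.50
3) 1.35(5) + 0.6(4) = 6.75 + 2.40 = 9.15
4) 1.35(5) = 6.75
5) 1.2(5) + 1.5(5) + 0.2(4) = 6.00 + 7.50 + 0.80 = 14.30
6) 0.85(5) - 1.3(4) = 4.25 - 5.20 = -0.95
The largest value is 14.95 kPa from combination 1.

Combination 1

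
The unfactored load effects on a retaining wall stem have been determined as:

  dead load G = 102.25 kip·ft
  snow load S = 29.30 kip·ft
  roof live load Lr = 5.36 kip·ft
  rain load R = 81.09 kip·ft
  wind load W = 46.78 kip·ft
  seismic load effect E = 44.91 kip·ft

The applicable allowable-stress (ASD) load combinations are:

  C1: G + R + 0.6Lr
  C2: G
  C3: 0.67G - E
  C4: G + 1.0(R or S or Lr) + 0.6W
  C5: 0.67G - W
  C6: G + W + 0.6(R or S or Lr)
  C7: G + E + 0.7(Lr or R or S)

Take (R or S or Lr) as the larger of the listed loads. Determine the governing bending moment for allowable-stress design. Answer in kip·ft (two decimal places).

211.41 kip·ft

(R or S or Lr) → R = 81.09 kip·ft; (Lr or R or S) → R = 81.09 kip·ft.
C1: 1.0(102.25) + 1.0(81.09) + 0.6(5.36) = 102.25 + 81.09 + 3.22 = 186.56
C2: 1.0(102.25) = 102.25
C3: 0.67(102.25) - 1.0(44.91) = 68.51 - 44.91 = 23.60
C4: 1.0(102.25) + 1.0(81.09) + 0.6(46.78) = 102.25 + 81.09 + 28.07 = 211.41
C5: 0.67(102.25) - 1.0(46.78) = 68.51 - 46.78 = 21.73
C6: 1.0(102.25) + 1.0(46.78) + 0.6(81.09) = 102.25 + 46.78 + 48.65 = 197.68
C7: 1.0(102.25) + 1.0(44.91) + 0.7(81.09) = 102.25 + 44.91 + 56.76 = 203.92
The controlling combination is 4, giving 211.41 kip·ft.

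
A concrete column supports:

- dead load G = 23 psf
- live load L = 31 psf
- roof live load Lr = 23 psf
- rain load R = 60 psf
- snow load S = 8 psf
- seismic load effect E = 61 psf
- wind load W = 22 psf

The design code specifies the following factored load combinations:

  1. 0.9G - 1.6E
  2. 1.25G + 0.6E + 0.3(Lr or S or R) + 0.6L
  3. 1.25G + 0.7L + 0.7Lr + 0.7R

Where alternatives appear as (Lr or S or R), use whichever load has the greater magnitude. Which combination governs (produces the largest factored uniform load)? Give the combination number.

(Lr or S or R) → R = 60 psf.
1. 0.9(23) - 1.6(61) = 20.7 - 97.6 = -76.9
2. 1.25(23) + 0.6(61) + 0.3(60) + 0.6(31) = 28.8 + 36.6 + 18.0 + 18.6 = 102.0
3. 1.25(23) + 0.7(31) + 0.7(23) + 0.7(60) = 28.8 + 21.7 + 16.1 + 42.0 = 108.6
The largest value is 108.6 psf from combination 3.

Combination 3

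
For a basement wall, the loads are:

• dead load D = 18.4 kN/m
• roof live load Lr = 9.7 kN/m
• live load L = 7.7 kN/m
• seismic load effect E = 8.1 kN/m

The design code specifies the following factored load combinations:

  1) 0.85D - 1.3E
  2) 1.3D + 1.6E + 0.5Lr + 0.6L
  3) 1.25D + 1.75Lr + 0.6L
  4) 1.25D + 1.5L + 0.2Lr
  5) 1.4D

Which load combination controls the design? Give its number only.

1) 0.85(18.4) - 1.3(8.1) = 15.64 - 10.53 = 5.11
2) 1.3(18.4) + 1.6(8.1) + 0.5(9.7) + 0.6(7.7) = 23.92 + 12.96 + 4.85 + 4.62 = 46.35
3) 1.25(18.4) + 1.75(9.7) + 0.6(7.7) = 23.00 + 16.98 + 4.62 = 44.60
4) 1.25(18.4) + 1.5(7.7) + 0.2(9.7) = 23.00 + 11.55 + 1.94 = 36.49
5) 1.4(18.4) = 25.76
The largest value is 46.35 kN/m from combination 2.

Combination 2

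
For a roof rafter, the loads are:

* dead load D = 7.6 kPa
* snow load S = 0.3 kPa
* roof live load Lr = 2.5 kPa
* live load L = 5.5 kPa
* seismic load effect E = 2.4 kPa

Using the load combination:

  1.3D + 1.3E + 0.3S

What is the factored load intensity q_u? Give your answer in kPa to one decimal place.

1.3(7.6) + 1.3(2.4) + 0.3(0.3) = 9.9 + 3.1 + 0.1 = 13.1
q_u = 13.1 kPa.

13.1 kPa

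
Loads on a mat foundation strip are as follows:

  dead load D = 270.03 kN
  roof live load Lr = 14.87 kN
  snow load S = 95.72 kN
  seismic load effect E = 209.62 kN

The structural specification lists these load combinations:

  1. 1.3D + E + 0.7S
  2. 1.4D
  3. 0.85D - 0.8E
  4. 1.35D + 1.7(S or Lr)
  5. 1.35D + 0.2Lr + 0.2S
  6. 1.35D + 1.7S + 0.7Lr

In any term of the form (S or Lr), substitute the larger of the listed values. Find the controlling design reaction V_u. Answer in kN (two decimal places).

627.66 kN

(S or Lr) → S = 95.72 kN.
1. 1.3(270.03) + 1.0(209.62) + 0.7(95.72) = 351.04 + 209.62 + 67.00 = 627.66
2. 1.4(270.03) = 378.04
3. 0.85(270.03) - 0.8(209.62) = 229.53 - 167.70 = 61.83
4. 1.35(270.03) + 1.7(95.72) = 364.54 + 162.72 = 527.26
5. 1.35(270.03) + 0.2(14.87) + 0.2(95.72) = 386.66
6. 1.35(270.03) + 1.7(95.72) + 0.7(14.87) = 364.54 + 162.72 + 10.41 = 537.67
The controlling combination is 1, giving 627.66 kN.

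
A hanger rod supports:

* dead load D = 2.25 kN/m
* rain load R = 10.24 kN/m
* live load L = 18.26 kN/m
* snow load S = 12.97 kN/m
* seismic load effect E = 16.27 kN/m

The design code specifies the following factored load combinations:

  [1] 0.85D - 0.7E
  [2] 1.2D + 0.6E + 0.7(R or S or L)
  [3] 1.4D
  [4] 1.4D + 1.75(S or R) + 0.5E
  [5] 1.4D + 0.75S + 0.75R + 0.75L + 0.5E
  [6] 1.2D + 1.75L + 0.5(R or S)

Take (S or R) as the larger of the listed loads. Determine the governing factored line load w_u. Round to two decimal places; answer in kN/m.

42.39 kN/m

(R or S or L) → L = 18.26 kN/m; (S or R) → S = 12.97 kN/m; (R or S) → S = 12.97 kN/m.
[1] 0.85(2.25) - 0.7(16.27) = 1.91 - 11.39 = -9.48
[2] 1.2(2.25) + 0.6(16.27) + 0.7(18.26) = 2.70 + 9.76 + 12.78 = 25.24
[3] 1.4(2.25) = 3.15
[4] 1.4(2.25) + 1.75(12.97) + 0.5(16.27) = 33.98
[5] 1.4(2.25) + 0.75(12.97) + 0.75(10.24) + 0.75(18.26) + 0.5(16.27) = 42.39
[6] 1.2(2.25) + 1.75(18.26) + 0.5(12.97) = 41.14
Maximum is from combination 5.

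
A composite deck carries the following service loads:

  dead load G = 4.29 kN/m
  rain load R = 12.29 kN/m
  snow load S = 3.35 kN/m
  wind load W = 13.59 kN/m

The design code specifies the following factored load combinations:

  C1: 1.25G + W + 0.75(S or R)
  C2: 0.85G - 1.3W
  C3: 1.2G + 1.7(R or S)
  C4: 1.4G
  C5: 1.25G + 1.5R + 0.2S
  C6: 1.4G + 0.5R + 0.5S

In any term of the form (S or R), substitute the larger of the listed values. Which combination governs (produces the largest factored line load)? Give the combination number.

(S or R) → R = 12.29 kN/m; (R or S) → R = 12.29 kN/m.
C1: 1.25(4.29) + 1.0(13.59) + 0.75(12.29) = 5.36 + 13.59 + 9.22 = 28.17
C2: 0.85(4.29) - 1.3(13.59) = 3.65 - 17.67 = -14.02
C3: 1.2(4.29) + 1.7(12.29) = 5.15 + 20.89 = 26.04
C4: 1.4(4.29) = 6.01
C5: 1.25(4.29) + 1.5(12.29) + 0.2(3.35) = 5.36 + 18.44 + 0.67 = 24.47
C6: 1.4(4.29) + 0.5(12.29) + 0.5(3.35) = 13.83
The largest value is 28.17 kN/m from combination 1.

Combination 1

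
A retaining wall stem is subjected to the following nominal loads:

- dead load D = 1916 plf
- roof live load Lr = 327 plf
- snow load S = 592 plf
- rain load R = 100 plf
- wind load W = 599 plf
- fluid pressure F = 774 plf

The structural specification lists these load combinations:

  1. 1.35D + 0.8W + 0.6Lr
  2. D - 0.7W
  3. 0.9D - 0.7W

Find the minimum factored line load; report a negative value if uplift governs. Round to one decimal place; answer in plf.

1. 1.35(1916) + 0.8(599) + 0.6(327) = 2586.6 + 479.2 + 196.2 = 3262.0
2. 1.0(1916) - 0.7(599) = 1916.0 - 419.3 = 1496.7
3. 0.9(1916) - 0.7(599) = 1724.4 - 419.3 = 1305.1
Combination 3 gives the minimum: 1305.1 plf.

1305.1 plf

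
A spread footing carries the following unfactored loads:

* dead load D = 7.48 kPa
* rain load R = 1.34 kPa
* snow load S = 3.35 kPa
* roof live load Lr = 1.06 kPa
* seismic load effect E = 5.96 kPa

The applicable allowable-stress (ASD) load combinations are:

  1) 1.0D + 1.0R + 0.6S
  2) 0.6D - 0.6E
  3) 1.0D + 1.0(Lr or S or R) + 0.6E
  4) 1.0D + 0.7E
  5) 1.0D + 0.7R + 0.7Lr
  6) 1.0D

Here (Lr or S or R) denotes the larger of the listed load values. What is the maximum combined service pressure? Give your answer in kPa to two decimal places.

(Lr or S or R) → S = 3.35 kPa.
1) 1.0(7.48) + 1.0(1.34) + 0.6(3.35) = 7.48 + 1.34 + 2.01 = 10.83
2) 0.6(7.48) - 0.6(5.96) = 4.49 - 3.58 = 0.91
3) 1.0(7.48) + 1.0(3.35) + 0.6(5.96) = 7.48 + 3.35 + 3.58 = 14.41
4) 1.0(7.48) + 0.7(5.96) = 7.48 + 4.17 = 11.65
5) 1.0(7.48) + 0.7(1.34) + 0.7(1.06) = 7.48 + 0.94 + 0.74 = 9.16
6) 1.0(7.48) = 7.48
The controlling combination is 3, giving 14.41 kPa.

14.41 kPa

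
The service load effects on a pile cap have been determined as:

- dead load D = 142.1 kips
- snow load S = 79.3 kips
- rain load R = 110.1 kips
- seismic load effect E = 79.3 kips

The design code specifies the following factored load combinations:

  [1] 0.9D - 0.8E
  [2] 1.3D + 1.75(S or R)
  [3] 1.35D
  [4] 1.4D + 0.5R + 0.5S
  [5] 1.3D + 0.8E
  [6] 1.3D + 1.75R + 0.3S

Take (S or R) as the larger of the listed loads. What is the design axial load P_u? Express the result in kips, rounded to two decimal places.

(S or R) → R = 110.1 kips.
[1] 0.9(142.1) - 0.8(79.3) = 64.45
[2] 1.3(142.1) + 1.75(110.1) = 377.41
[3] 1.35(142.1) = 191.84
[4] 1.4(142.1) + 0.5(110.1) + 0.5(79.3) = 293.64
[5] 1.3(142.1) + 0.8(79.3) = 248.17
[6] 1.3(142.1) + 1.75(110.1) + 0.3(79.3) = 401.20
Maximum is from combination 6.

401.20 kips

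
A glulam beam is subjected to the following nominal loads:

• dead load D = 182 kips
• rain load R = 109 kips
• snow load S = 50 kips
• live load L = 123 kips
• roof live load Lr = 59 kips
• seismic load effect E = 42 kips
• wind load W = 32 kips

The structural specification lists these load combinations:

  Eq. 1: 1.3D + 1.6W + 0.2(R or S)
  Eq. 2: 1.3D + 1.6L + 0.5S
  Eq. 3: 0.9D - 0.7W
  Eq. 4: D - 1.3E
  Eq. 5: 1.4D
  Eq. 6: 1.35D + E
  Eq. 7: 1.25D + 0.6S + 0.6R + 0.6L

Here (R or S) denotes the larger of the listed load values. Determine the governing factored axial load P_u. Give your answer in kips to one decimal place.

(R or S) → R = 109 kips.
Eq. 1: 1.3(182) + 1.6(32) + 0.2(109) = 236.6 + 51.2 + 21.8 = 309.6
Eq. 2: 1.3(182) + 1.6(123) + 0.5(50) = 236.6 + 196.8 + 25.0 = 458.4
Eq. 3: 0.9(182) - 0.7(32) = 163.8 - 22.4 = 141.4
Eq. 4: 1.0(182) - 1.3(42) = 182.0 - 54.6 = 127.4
Eq. 5: 1.4(182) = 254.8
Eq. 6: 1.35(182) + 1.0(42) = 245.7 + 42.0 = 287.7
Eq. 7: 1.25(182) + 0.6(50) + 0.6(109) + 0.6(123) = 227.5 + 30.0 + 65.4 + 73.8 = 396.7
The controlling combination is 2, giving 458.4 kips.

458.4 kips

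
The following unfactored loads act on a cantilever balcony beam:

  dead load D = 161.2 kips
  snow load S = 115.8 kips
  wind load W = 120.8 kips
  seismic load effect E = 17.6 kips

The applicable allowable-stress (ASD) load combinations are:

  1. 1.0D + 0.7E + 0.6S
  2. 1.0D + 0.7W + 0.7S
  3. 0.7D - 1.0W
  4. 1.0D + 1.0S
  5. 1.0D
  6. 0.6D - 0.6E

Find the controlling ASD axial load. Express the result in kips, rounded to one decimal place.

326.8 kips

1. 1.0(161.2) + 0.7(17.6) + 0.6(115.8) = 243.0
2. 1.0(161.2) + 0.7(120.8) + 0.7(115.8) = 326.8
3. 0.7(161.2) - 1.0(120.8) = -8.0
4. 1.0(161.2) + 1.0(115.8) = 277.0
5. 1.0(161.2) = 161.2
6. 0.6(161.2) - 0.6(17.6) = 86.2
Maximum is from combination 2.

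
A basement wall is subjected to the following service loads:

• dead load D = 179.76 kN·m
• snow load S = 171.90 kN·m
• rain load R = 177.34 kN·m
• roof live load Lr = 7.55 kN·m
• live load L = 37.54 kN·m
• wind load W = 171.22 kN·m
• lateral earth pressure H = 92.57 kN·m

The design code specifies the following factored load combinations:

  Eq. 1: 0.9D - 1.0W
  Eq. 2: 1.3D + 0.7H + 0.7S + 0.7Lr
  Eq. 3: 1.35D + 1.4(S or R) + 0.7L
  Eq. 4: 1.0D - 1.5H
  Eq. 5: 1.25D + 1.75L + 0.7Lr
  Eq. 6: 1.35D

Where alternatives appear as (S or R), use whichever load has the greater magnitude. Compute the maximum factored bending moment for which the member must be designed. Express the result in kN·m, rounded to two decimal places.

517.23 kN·m

(S or R) → R = 177.34 kN·m.
Eq. 1: 0.9(179.76) - 1.0(171.22) = -9.44
Eq. 2: 1.3(179.76) + 0.7(92.57) + 0.7(171.90) + 0.7(7.55) = 424.10
Eq. 3: 1.35(179.76) + 1.4(177.34) + 0.7(37.54) = 517.23
Eq. 4: 1.0(179.76) - 1.5(92.57) = 40.91
Eq. 5: 1.25(179.76) + 1.75(37.54) + 0.7(7.55) = 295.68
Eq. 6: 1.35(179.76) = 242.68
Combination 3 governs: M_u = 517.23 kN·m.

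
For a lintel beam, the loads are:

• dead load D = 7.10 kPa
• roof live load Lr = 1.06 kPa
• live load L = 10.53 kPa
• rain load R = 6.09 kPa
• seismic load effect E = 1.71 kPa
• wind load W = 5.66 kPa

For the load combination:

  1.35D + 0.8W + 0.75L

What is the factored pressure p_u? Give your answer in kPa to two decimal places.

1.35(7.10) + 0.8(5.66) + 0.75(10.53) = 22.01
p_u = 22.01 kPa.

22.01 kPa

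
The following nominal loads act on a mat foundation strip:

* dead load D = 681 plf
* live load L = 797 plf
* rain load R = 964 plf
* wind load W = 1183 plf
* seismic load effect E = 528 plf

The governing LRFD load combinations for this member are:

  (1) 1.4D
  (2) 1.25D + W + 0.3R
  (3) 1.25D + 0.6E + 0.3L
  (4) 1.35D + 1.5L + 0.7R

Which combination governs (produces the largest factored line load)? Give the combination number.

(1) 1.4(681) = 953.40
(2) 1.25(681) + 1.0(1183) + 0.3(964) = 851.25 + 1183.00 + 289.20 = 2323.45
(3) 1.25(681) + 0.6(528) + 0.3(797) = 851.25 + 316.80 + 239.10 = 1407.15
(4) 1.35(681) + 1.5(797) + 0.7(964) = 919.35 + 1195.50 + 674.80 = 2789.65
The largest value is 2789.65 plf from combination 4.

Combination 4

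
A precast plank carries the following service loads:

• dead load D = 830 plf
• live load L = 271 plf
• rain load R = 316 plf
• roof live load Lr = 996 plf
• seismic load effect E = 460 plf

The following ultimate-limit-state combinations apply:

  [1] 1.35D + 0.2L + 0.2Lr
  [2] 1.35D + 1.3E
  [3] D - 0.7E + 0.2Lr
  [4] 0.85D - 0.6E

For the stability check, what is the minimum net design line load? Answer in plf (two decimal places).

[1] 1.35(830) + 0.2(271) + 0.2(996) = 1373.90
[2] 1.35(830) + 1.3(460) = 1718.50
[3] 1.0(830) - 0.7(460) + 0.2(996) = 707.20
[4] 0.85(830) - 0.6(460) = 429.50
Combination 4 gives the minimum: 429.50 plf.

429.50 plf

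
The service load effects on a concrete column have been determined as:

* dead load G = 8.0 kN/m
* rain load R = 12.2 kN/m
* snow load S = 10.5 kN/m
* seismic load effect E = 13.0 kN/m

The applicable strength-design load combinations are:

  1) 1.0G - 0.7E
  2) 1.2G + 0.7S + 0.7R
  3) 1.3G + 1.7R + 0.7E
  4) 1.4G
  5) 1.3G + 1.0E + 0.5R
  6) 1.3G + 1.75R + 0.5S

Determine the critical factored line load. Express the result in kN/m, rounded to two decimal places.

1) 1.0(8.0) - 0.7(13.0) = 8.00 - 9.10 = -1.10
2) 1.2(8.0) + 0.7(10.5) + 0.7(12.2) = 9.60 + 7.35 + 8.54 = 25.49
3) 1.3(8.0) + 1.7(12.2) + 0.7(13.0) = 10.40 + 20.74 + 9.10 = 40.24
4) 1.4(8.0) = 11.20
5) 1.3(8.0) + 1.0(13.0) + 0.5(12.2) = 10.40 + 13.00 + 6.10 = 29.50
6) 1.3(8.0) + 1.75(12.2) + 0.5(10.5) = 10.40 + 21.35 + 5.25 = 37.00
Maximum is from combination 3.

40.24 kN/m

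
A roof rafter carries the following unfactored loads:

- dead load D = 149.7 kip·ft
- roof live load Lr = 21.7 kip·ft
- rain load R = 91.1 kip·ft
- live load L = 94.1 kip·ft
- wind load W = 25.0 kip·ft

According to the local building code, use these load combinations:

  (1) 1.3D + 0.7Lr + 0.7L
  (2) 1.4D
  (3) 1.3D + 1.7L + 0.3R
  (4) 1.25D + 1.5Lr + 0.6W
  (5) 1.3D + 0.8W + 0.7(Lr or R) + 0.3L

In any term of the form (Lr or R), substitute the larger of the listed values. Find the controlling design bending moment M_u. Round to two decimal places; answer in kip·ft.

381.91 kip·ft

(Lr or R) → R = 91.1 kip·ft.
(1) 1.3(149.7) + 0.7(21.7) + 0.7(94.1) = 194.61 + 15.19 + 65.87 = 275.67
(2) 1.4(149.7) = 209.58
(3) 1.3(149.7) + 1.7(94.1) + 0.3(91.1) = 194.61 + 159.97 + 27.33 = 381.91
(4) 1.25(149.7) + 1.5(21.7) + 0.6(25.0) = 187.13 + 32.55 + 15.00 = 234.68
(5) 1.3(149.7) + 0.8(25.0) + 0.7(91.1) + 0.3(94.1) = 194.61 + 20.00 + 63.77 + 28.23 = 306.61
The controlling combination is 3, giving 381.91 kip·ft.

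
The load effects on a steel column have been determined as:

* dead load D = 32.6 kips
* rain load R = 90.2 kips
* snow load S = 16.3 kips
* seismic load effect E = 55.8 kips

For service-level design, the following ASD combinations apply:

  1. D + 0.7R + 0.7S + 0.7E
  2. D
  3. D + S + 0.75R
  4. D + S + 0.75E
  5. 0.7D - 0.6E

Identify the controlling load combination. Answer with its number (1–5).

Combination 1

1. 1.0(32.6) + 0.7(90.2) + 0.7(16.3) + 0.7(55.8) = 32.6 + 63.1 + 11.4 + 39.1 = 146.2
2. 1.0(32.6) = 32.6
3. 1.0(32.6) + 1.0(16.3) + 0.75(90.2) = 32.6 + 16.3 + 67.7 = 116.6
4. 1.0(32.6) + 1.0(16.3) + 0.75(55.8) = 32.6 + 16.3 + 41.9 = 90.8
5. 0.7(32.6) - 0.6(55.8) = 22.8 - 33.5 = -10.7
The largest value is 146.2 kips from combination 1.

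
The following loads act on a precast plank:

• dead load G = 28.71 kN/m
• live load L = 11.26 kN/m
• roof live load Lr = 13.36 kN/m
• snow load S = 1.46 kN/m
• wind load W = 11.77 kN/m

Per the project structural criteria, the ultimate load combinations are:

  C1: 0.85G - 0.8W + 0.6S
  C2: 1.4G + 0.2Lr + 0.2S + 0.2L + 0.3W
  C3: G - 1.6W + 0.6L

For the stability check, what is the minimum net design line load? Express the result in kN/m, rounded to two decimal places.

C1: 0.85(28.71) - 0.8(11.77) + 0.6(1.46) = 15.86
C2: 1.4(28.71) + 0.2(13.36) + 0.2(1.46) + 0.2(11.26) + 0.3(11.77) = 48.94
C3: 1.0(28.71) - 1.6(11.77) + 0.6(11.26) = 16.63
Combination 1 gives the minimum: 15.86 kN/m.

15.86 kN/m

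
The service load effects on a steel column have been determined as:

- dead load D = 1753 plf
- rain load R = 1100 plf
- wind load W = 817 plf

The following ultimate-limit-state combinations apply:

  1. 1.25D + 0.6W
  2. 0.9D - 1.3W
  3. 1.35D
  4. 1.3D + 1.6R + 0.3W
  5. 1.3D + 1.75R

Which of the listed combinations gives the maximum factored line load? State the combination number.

Combination 4

1. 1.25(1753) + 0.6(817) = 2191.25 + 490.20 = 2681.45
2. 0.9(1753) - 1.3(817) = 1577.70 - 1062.10 = 515.60
3. 1.35(1753) = 2366.55
4. 1.3(1753) + 1.6(1100) + 0.3(817) = 2278.90 + 1760.00 + 245.10 = 4284.00
5. 1.3(1753) + 1.75(1100) = 2278.90 + 1925.00 = 4203.90
The largest value is 4284.00 plf from combination 4.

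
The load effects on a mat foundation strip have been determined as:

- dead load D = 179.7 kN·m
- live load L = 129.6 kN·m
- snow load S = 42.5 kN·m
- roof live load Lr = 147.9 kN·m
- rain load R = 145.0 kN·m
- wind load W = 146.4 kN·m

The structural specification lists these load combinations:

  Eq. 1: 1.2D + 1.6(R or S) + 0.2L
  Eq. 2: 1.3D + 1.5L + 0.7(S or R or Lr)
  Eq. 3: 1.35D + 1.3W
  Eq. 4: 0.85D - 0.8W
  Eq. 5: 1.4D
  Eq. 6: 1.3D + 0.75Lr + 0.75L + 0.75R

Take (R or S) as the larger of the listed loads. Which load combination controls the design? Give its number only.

Combination 6

(R or S) → R = 145.0 kN·m; (S or R or Lr) → Lr = 147.9 kN·m.
Eq. 1: 1.2(179.7) + 1.6(145.0) + 0.2(129.6) = 215.64 + 232.00 + 25.92 = 473.56
Eq. 2: 1.3(179.7) + 1.5(129.6) + 0.7(147.9) = 233.61 + 194.40 + 103.53 = 531.54
Eq. 3: 1.35(179.7) + 1.3(146.4) = 242.60 + 190.32 = 432.92
Eq. 4: 0.85(179.7) - 0.8(146.4) = 152.75 - 117.12 = 35.63
Eq. 5: 1.4(179.7) = 251.58
Eq. 6: 1.3(179.7) + 0.75(147.9) + 0.75(129.6) + 0.75(145.0) = 233.61 + 110.93 + 97.20 + 108.75 = 550.49
The largest value is 550.49 kN·m from combination 6.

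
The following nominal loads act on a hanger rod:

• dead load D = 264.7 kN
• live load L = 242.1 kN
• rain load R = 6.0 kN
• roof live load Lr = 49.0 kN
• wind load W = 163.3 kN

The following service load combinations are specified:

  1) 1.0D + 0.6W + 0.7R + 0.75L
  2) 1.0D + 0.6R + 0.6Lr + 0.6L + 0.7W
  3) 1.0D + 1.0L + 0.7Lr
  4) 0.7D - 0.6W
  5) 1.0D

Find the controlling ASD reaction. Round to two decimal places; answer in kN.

1) 1.0(264.7) + 0.6(163.3) + 0.7(6.0) + 0.75(242.1) = 264.70 + 97.98 + 4.20 + 181.58 = 548.46
2) 1.0(264.7) + 0.6(6.0) + 0.6(49.0) + 0.6(242.1) + 0.7(163.3) = 264.70 + 3.60 + 29.40 + 145.26 + 114.31 = 557.27
3) 1.0(264.7) + 1.0(242.1) + 0.7(49.0) = 264.70 + 242.10 + 34.30 = 541.10
4) 0.7(264.7) - 0.6(163.3) = 185.29 - 97.98 = 87.31
5) 1.0(264.7) = 264.70
Maximum is from combination 2.

557.27 kN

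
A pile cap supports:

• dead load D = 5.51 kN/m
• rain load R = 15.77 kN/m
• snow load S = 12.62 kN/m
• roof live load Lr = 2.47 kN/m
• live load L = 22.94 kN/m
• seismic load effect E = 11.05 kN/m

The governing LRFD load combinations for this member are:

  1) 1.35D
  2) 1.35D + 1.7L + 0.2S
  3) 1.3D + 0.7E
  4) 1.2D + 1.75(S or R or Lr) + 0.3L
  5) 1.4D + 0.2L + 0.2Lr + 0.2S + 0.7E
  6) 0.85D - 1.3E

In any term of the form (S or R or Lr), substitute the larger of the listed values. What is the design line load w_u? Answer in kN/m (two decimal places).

48.96 kN/m

(S or R or Lr) → R = 15.77 kN/m.
1) 1.35(5.51) = 7.44
2) 1.35(5.51) + 1.7(22.94) + 0.2(12.62) = 7.44 + 39.00 + 2.52 = 48.96
3) 1.3(5.51) + 0.7(11.05) = 7.16 + 7.74 = 14.90
4) 1.2(5.51) + 1.75(15.77) + 0.3(22.94) = 6.61 + 27.60 + 6.88 = 41.09
5) 1.4(5.51) + 0.2(22.94) + 0.2(2.47) + 0.2(12.62) + 0.7(11.05) = 23.06
6) 0.85(5.51) - 1.3(11.05) = -9.68
Combination 2 governs: w_u = 48.96 kN/m.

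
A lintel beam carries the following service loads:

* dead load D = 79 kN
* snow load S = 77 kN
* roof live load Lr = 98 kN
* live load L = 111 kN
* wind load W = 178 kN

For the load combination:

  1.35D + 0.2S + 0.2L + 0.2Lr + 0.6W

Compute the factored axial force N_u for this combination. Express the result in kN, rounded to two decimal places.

270.65 kN

1.35(79) + 0.2(77) + 0.2(111) + 0.2(98) + 0.6(178) = 106.65 + 15.40 + 22.20 + 19.60 + 106.80 = 270.65
N_u = 270.65 kN.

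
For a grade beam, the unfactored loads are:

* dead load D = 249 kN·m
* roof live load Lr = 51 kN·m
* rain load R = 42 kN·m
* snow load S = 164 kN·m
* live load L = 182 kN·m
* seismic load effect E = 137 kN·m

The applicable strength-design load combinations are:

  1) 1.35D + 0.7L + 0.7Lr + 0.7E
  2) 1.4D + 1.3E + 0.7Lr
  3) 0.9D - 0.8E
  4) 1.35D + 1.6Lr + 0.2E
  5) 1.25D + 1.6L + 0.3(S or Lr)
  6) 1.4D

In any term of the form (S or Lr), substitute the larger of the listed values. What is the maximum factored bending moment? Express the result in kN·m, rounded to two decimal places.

651.65 kN·m

(S or Lr) → S = 164 kN·m.
1) 1.35(249) + 0.7(182) + 0.7(51) + 0.7(137) = 595.15
2) 1.4(249) + 1.3(137) + 0.7(51) = 562.40
3) 0.9(249) - 0.8(137) = 114.50
4) 1.35(249) + 1.6(51) + 0.2(137) = 445.15
5) 1.25(249) + 1.6(182) + 0.3(164) = 651.65
6) 1.4(249) = 348.60
Maximum is from combination 5.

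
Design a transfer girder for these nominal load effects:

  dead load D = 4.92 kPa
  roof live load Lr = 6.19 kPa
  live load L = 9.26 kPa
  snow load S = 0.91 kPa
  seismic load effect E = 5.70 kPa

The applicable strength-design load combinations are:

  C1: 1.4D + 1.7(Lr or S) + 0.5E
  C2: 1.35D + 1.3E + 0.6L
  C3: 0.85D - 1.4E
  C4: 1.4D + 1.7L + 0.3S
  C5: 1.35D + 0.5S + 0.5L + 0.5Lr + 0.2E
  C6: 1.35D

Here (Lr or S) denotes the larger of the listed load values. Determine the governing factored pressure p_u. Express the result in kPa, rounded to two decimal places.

22.90 kPa

(Lr or S) → Lr = 6.19 kPa.
C1: 1.4(4.92) + 1.7(6.19) + 0.5(5.70) = 6.89 + 10.52 + 2.85 = 20.26
C2: 1.35(4.92) + 1.3(5.70) + 0.6(9.26) = 6.64 + 7.41 + 5.56 = 19.61
C3: 0.85(4.92) - 1.4(5.70) = 4.18 - 7.98 = -3.80
C4: 1.4(4.92) + 1.7(9.26) + 0.3(0.91) = 6.89 + 15.74 + 0.27 = 22.90
C5: 1.35(4.92) + 0.5(0.91) + 0.5(9.26) + 0.5(6.19) + 0.2(5.70) = 15.96
C6: 1.35(4.92) = 6.64
Maximum is from combination 4.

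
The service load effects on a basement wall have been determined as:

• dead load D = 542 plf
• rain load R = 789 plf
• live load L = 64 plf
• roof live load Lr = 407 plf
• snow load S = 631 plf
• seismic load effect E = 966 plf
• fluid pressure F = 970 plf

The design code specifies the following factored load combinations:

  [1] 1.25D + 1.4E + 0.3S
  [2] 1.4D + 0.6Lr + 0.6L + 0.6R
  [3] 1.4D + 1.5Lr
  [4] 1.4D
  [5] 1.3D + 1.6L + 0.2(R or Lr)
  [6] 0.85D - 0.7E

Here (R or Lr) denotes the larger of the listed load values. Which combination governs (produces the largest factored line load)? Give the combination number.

Combination 1

(R or Lr) → R = 789 plf.
[1] 1.25(542) + 1.4(966) + 0.3(631) = 2219.2
[2] 1.4(542) + 0.6(407) + 0.6(64) + 0.6(789) = 1514.8
[3] 1.4(542) + 1.5(407) = 1369.3
[4] 1.4(542) = 758.8
[5] 1.3(542) + 1.6(64) + 0.2(789) = 964.8
[6] 0.85(542) - 0.7(966) = -215.5
The largest value is 2219.2 plf from combination 1.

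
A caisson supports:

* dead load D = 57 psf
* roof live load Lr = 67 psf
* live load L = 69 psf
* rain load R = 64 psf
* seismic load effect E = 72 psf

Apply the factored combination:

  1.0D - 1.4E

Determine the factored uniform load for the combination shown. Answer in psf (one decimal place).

-43.8 psf

1.0(57) - 1.4(72) = 57.0 - 100.8 = -43.8
q_u = -43.8 psf.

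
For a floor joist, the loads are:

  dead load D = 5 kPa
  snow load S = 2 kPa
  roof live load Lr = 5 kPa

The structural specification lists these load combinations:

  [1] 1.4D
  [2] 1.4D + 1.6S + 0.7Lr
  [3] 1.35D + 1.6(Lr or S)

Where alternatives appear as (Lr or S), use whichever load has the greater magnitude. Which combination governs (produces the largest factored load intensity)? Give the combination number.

(Lr or S) → Lr = 5 kPa.
[1] 1.4(5) = 7.0
[2] 1.4(5) + 1.6(2) + 0.7(5) = 7.0 + 3.2 + 3.5 = 13.7
[3] 1.35(5) + 1.6(5) = 6.8 + 8.0 = 14.8
The largest value is 14.8 kPa from combination 3.

Combination 3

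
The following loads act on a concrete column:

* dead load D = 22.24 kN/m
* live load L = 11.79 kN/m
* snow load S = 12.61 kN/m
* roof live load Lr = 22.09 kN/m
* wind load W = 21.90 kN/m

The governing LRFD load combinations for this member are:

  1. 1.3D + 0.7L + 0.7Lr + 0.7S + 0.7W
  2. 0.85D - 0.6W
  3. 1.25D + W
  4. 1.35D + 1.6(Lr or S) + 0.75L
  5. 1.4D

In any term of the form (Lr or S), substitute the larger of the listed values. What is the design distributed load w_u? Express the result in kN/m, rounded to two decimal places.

76.79 kN/m

(Lr or S) → Lr = 22.09 kN/m.
1. 1.3(22.24) + 0.7(11.79) + 0.7(22.09) + 0.7(12.61) + 0.7(21.90) = 76.79
2. 0.85(22.24) - 0.6(21.90) = 18.90 - 13.14 = 5.76
3. 1.25(22.24) + 1.0(21.90) = 27.80 + 21.90 = 49.70
4. 1.35(22.24) + 1.6(22.09) + 0.75(11.79) = 74.21
5. 1.4(22.24) = 31.14
Combination 1 governs: w_u = 76.79 kN/m.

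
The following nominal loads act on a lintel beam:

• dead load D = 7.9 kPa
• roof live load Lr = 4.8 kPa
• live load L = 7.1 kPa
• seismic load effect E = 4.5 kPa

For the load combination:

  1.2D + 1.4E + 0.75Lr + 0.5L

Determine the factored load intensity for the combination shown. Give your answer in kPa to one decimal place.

22.9 kPa

1.2(7.9) + 1.4(4.5) + 0.75(4.8) + 0.5(7.1) = 22.9
q_u = 22.9 kPa.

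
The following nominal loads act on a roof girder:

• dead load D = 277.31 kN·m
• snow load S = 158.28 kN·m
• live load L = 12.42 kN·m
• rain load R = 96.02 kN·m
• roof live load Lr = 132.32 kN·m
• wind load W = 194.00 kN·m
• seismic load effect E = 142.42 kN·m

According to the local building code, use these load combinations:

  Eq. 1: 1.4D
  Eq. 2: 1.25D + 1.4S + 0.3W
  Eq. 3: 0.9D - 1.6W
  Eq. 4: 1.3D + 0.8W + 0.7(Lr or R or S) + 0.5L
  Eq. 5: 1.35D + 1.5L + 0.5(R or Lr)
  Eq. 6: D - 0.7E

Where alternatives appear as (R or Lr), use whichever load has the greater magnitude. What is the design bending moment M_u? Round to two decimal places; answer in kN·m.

(Lr or R or S) → S = 158.28 kN·m; (R or Lr) → Lr = 132.32 kN·m.
Eq. 1: 1.4(277.31) = 388.23
Eq. 2: 1.25(277.31) + 1.4(158.28) + 0.3(194.00) = 346.64 + 221.59 + 58.20 = 626.43
Eq. 3: 0.9(277.31) - 1.6(194.00) = 249.58 - 310.40 = -60.82
Eq. 4: 1.3(277.31) + 0.8(194.00) + 0.7(158.28) + 0.5(12.42) = 360.50 + 155.20 + 110.80 + 6.21 = 632.71
Eq. 5: 1.35(277.31) + 1.5(12.42) + 0.5(132.32) = 374.37 + 18.63 + 66.16 = 459.16
Eq. 6: 1.0(277.31) - 0.7(142.42) = 277.31 - 99.69 = 177.62
The controlling combination is 4, giving 632.71 kN·m.

632.71 kN·m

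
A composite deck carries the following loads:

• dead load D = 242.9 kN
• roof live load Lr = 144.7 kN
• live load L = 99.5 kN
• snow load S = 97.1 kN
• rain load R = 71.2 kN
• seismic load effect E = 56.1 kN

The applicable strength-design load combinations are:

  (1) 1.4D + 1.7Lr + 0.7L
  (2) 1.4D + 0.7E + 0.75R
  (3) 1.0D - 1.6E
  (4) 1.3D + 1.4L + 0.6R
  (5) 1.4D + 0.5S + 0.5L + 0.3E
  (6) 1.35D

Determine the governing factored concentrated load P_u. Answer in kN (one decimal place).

(1) 1.4(242.9) + 1.7(144.7) + 0.7(99.5) = 655.7
(2) 1.4(242.9) + 0.7(56.1) + 0.75(71.2) = 432.7
(3) 1.0(242.9) - 1.6(56.1) = 153.1
(4) 1.3(242.9) + 1.4(99.5) + 0.6(71.2) = 497.8
(5) 1.4(242.9) + 0.5(97.1) + 0.5(99.5) + 0.3(56.1) = 455.2
(6) 1.35(242.9) = 327.9
The controlling combination is 1, giving 655.7 kN.

655.7 kN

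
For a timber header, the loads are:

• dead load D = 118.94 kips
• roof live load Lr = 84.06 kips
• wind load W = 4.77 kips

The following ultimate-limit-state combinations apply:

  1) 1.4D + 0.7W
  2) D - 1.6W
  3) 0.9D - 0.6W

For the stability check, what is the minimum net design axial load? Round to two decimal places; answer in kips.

104.18 kips

1) 1.4(118.94) + 0.7(4.77) = 166.52 + 3.34 = 169.86
2) 1.0(118.94) - 1.6(4.77) = 118.94 - 7.63 = 111.31
3) 0.9(118.94) - 0.6(4.77) = 104.18
Combination 3 gives the minimum: 104.18 kips.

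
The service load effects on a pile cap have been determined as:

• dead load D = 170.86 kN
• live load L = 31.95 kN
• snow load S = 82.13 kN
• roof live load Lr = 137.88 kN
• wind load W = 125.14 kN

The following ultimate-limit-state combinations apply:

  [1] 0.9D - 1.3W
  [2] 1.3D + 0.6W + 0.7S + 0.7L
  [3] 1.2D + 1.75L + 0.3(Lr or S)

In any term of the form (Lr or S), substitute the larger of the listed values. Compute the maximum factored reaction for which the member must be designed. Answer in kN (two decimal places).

(Lr or S) → Lr = 137.88 kN.
[1] 0.9(170.86) - 1.3(125.14) = 153.77 - 162.68 = -8.91
[2] 1.3(170.86) + 0.6(125.14) + 0.7(82.13) + 0.7(31.95) = 222.12 + 75.08 + 57.49 + 22.37 = 377.06
[3] 1.2(170.86) + 1.75(31.95) + 0.3(137.88) = 302.31
The controlling combination is 2, giving 377.06 kN.

377.06 kN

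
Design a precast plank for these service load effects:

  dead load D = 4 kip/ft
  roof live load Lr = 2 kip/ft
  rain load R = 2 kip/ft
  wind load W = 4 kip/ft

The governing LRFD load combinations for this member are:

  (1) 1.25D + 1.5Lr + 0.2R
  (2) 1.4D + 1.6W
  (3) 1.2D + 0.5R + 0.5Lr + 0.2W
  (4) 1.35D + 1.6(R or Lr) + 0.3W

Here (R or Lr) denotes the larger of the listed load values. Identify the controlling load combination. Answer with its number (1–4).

(R or Lr) → R = 2 kip/ft.
(1) 1.25(4) + 1.5(2) + 0.2(2) = 5.00 + 3.00 + 0.40 = 8.40
(2) 1.4(4) + 1.6(4) = 5.60 + 6.40 = 12.00
(3) 1.2(4) + 0.5(2) + 0.5(2) + 0.2(4) = 4.80 + 1.00 + 1.00 + 0.80 = 7.60
(4) 1.35(4) + 1.6(2) + 0.3(4) = 5.40 + 3.20 + 1.20 = 9.80
The largest value is 12.00 kip/ft from combination 2.

Combination 2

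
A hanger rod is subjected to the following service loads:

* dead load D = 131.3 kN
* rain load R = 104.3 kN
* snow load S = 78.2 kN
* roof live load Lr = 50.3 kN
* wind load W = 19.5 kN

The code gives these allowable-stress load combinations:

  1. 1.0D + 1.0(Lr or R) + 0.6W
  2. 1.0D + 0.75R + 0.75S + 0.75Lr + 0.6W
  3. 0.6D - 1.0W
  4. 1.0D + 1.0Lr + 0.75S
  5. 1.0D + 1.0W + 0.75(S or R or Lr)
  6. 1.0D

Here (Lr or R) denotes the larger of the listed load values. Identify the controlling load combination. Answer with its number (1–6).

(Lr or R) → R = 104.3 kN; (S or R or Lr) → R = 104.3 kN.
1. 1.0(131.3) + 1.0(104.3) + 0.6(19.5) = 131.3 + 104.3 + 11.7 = 247.3
2. 1.0(131.3) + 0.75(104.3) + 0.75(78.2) + 0.75(50.3) + 0.6(19.5) = 131.3 + 78.2 + 58.7 + 37.7 + 11.7 = 317.6
3. 0.6(131.3) - 1.0(19.5) = 78.8 - 19.5 = 59.3
4. 1.0(131.3) + 1.0(50.3) + 0.75(78.2) = 131.3 + 50.3 + 58.7 = 240.3
5. 1.0(131.3) + 1.0(19.5) + 0.75(104.3) = 131.3 + 19.5 + 78.2 = 229.0
6. 1.0(131.3) = 131.3
The largest value is 317.6 kN from combination 2.

Combination 2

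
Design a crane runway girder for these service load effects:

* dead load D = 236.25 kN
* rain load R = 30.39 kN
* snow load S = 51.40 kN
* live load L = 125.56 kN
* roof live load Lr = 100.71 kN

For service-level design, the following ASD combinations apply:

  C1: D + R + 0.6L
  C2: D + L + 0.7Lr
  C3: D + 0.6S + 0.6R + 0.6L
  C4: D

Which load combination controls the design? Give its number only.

C1: 1.0(236.25) + 1.0(30.39) + 0.6(125.56) = 236.25 + 30.39 + 75.34 = 341.98
C2: 1.0(236.25) + 1.0(125.56) + 0.7(100.71) = 236.25 + 125.56 + 70.50 = 432.31
C3: 1.0(236.25) + 0.6(51.40) + 0.6(30.39) + 0.6(125.56) = 236.25 + 30.84 + 18.23 + 75.34 = 360.66
C4: 1.0(236.25) = 236.25
The largest value is 432.31 kN from combination 2.

Combination 2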